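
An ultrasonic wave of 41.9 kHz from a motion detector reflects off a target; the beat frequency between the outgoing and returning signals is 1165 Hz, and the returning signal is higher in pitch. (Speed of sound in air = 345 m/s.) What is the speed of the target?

Double Doppler shift off a moving reflector: f₂ = f₀ · (v + u)/(v − u) (u > 0 toward emitter).
Returning signal is higher, so f₂ = f₀ + Δf = 41900 + 1165 = 43065 Hz.
Rearranging, u = v · (f₂ − f₀)/(f₂ + f₀) = 345 × 1165/84965 ≈ 4.7 m/s.
So the target is moving at 4.7 m/s toward the emitter.

4.7 m/s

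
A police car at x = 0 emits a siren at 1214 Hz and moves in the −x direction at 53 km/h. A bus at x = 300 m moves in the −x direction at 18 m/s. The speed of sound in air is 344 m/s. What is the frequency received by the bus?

1225 Hz

53 km/h = 14.72 m/s.
The observer lies on the +x side, so the source is heading away from the observer and the observer is heading toward the source.
With source receding and observer approaching, f' = f · (v + v_o)/(v + v_s).
f' = 1214 × (344 + 18)/(344 + 14.72) = 1214 × 362/358.72 ≈ 1225 Hz.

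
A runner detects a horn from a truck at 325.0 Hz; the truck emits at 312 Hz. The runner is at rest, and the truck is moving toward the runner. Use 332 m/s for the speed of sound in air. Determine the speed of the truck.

13.3 m/s

f' = f · v/(v − v_s) ⇒ v_s = v · |1 − f/f'|.
v_s = 332 × |1 − 312/325.0| = 332 × 0.04 ≈ 13.3 m/s.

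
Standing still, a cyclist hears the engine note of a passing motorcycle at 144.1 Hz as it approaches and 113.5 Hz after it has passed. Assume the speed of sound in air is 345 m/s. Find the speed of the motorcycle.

41 m/s

f₁/f₂ = (v + v_s)/(v − v_s), so v_s = v · (f₁ − f₂)/(f₁ + f₂).
v_s = 345 × (144.1 − 113.5)/(144.1 + 113.5) = 345 × 30.6/257.6 ≈ 41 m/s.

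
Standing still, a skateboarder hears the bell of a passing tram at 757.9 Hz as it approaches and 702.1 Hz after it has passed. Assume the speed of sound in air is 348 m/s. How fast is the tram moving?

f₁/f₂ = (v + v_s)/(v − v_s), so v_s = v · (f₁ − f₂)/(f₁ + f₂).
v_s = 348 × (757.9 − 702.1)/(757.9 + 702.1) = 348 × 55.8/1460.0 ≈ 13.3 m/s.

13.3 m/s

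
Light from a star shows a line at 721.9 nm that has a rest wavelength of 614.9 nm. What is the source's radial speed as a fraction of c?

0.159c

λ'/λ₀ = 1.1740 > 1 (redshift), so the source is receding.
λ'/λ₀ = √((1 + β)/(1 − β)) for a receding source ⇒ β = (r² − 1)/(r² + 1) with r = λ'/λ₀.
β = (1.3783 − 1)/(1.3783 + 1) ≈ 0.159.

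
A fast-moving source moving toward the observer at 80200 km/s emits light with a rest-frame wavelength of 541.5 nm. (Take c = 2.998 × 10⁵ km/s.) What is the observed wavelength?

411.6 nm

β = v/c = 80200/299800 = 0.2675.
Relativistic Doppler for wavelength: λ' = λ₀ · √((1 − β)/(1 + β)).
λ' = 541.5 × √(0.7325/1.2675) = 541.5 × 0.76019 ≈ 411.6 nm.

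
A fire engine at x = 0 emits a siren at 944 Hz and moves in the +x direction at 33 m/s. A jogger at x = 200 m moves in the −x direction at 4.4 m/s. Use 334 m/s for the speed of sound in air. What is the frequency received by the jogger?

1061 Hz

The observer lies on the +x side, so the source is heading toward the observer and the observer is heading toward the source.
With source approaching and observer approaching, f' = f · (v + v_o)/(v − v_s).
f' = 944 × (334 + 4.4)/(334 − 33) = 944 × 338.4/301 ≈ 1061 Hz.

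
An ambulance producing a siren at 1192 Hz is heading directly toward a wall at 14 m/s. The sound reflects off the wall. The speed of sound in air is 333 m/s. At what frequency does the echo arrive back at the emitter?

1297 Hz

The wall receives the sound from a moving source: f₁ = f₀ · v/(v − v_e) = 1192 × 333/319 ≈ 1244 Hz.
On the return leg the ambulance is a moving observer: f₂ = f₁ · (v + v_e)/v = 1244 × 347/333 ≈ 1297 Hz.
Equivalently f₂ = f₀ · (v + v_e)/(v − v_e).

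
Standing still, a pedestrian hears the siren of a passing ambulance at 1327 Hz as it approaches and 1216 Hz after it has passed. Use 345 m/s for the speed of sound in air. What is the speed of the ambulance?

f₁/f₂ = (v + v_s)/(v − v_s), so v_s = v · (f₁ − f₂)/(f₁ + f₂).
v_s = 345 × (1327 − 1216)/(1327 + 1216) = 345 × 111/2543 ≈ 15.1 m/s.

15.1 m/s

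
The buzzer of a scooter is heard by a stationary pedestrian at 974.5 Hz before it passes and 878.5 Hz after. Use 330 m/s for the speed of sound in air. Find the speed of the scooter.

17.1 m/s

f₁/f₂ = (v + v_s)/(v − v_s), so v_s = v · (f₁ − f₂)/(f₁ + f₂).
v_s = 330 × (974.5 − 878.5)/(974.5 + 878.5) = 330 × 96.0/1853.0 ≈ 17.1 m/s.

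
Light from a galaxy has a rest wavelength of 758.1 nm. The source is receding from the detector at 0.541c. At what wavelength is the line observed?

Relativistic Doppler for wavelength: λ' = λ₀ · √((1 + β)/(1 − β)).
λ' = 758.1 × √(1.5410/0.4590) = 758.1 × 1.83229 ≈ 1389.1 nm.

1389.1 nm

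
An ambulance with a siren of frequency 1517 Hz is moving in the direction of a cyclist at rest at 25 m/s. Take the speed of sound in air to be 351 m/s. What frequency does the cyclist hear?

1633 Hz

Moving source, stationary observer: f' = f · v/(v − v_s) since the source is approaching.
f' = 1517 × 351/(351 − 25) = 1517 × 351/326 ≈ 1633 Hz.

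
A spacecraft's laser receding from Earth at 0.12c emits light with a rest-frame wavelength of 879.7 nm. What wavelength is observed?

Relativistic Doppler for wavelength: λ' = λ₀ · √((1 + β)/(1 − β)).
λ' = 879.7 × √(1.1200/0.8800) = 879.7 × 1.12815 ≈ 992.4 nm.

992.4 nm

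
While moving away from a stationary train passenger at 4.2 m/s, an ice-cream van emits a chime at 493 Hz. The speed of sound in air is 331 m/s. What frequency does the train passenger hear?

With the source moving away from a stationary observer, f' = f · v/(v + v_s).
f' = 493 × 331/(331 + 4.2) = 493 × 331/335.2 ≈ 487 Hz.

487 Hz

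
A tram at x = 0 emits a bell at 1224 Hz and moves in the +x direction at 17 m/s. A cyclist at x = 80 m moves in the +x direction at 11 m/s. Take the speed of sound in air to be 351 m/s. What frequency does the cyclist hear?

The observer lies on the +x side, so the source is heading toward the observer and the observer is heading away from the source.
With source approaching and observer receding, f' = f · (v − v_o)/(v − v_s).
f' = 1224 × (351 − 11)/(351 − 17) = 1224 × 340/334 ≈ 1246 Hz.

1246 Hz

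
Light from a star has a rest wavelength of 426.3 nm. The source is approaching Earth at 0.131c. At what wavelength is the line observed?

373.7 nm

Relativistic Doppler for wavelength: λ' = λ₀ · √((1 − β)/(1 + β)).
λ' = 426.3 × √(0.8690/1.1310) = 426.3 × 0.87655 ≈ 373.7 nm.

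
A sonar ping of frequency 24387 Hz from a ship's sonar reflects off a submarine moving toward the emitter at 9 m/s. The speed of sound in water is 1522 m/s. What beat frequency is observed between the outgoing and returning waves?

At the submarine (a moving observer), f₁ = f₀ · (v + u)/v = 24387 × 1531/1522 ≈ 24531 Hz.
On reflection it acts as a source moving toward the stationary detector: f₂ = f₁ · v/(v − u) = 24531 × 1522/1513 ≈ 24677 Hz.
Equivalently f₂ = f₀ · (v + u)/(v − u).
Beat frequency: |f₂ − f₀| = 2u·f₀/(v − u) = 2 × 9 × 24387/1513 ≈ 290 Hz.

290 Hz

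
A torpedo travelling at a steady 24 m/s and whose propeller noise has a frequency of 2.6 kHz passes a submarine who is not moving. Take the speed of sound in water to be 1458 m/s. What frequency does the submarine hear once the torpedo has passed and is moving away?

2.56 kHz

Receding: f₂ = f · v/(v + v_s) = 2.6 × 1458/1482 ≈ 2.56 kHz.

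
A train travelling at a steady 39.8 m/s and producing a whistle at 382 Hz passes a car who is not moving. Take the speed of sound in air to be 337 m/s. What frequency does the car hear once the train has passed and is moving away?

342 Hz

Receding: f₂ = f · v/(v + v_s) = 382 × 337/376.8 ≈ 342 Hz.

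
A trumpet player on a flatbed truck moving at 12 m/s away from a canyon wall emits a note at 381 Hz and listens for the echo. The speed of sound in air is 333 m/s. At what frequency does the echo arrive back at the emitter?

354 Hz

The canyon wall receives the sound from a moving source: f₁ = f₀ · v/(v + v_e) = 381 × 333/345 ≈ 368 Hz.
On the return leg the trumpet player on a flatbed truck is a moving observer: f₂ = f₁ · (v − v_e)/v = 368 × 321/333 ≈ 354 Hz.
Equivalently f₂ = f₀ · (v − v_e)/(v + v_e).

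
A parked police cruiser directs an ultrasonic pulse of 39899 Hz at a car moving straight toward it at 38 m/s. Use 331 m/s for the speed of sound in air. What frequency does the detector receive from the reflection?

50248 Hz

The car first receives the wave as a moving observer: f₁ = f₀ · (v + u)/v = 39899 × (331 + 38)/331 ≈ 44480 Hz.
On reflection it acts as a source moving toward the stationary detector: f₂ = f₁ · v/(v − u) = 44480 × 331/293 ≈ 50248 Hz.
Equivalently f₂ = f₀ · (v + u)/(v − u).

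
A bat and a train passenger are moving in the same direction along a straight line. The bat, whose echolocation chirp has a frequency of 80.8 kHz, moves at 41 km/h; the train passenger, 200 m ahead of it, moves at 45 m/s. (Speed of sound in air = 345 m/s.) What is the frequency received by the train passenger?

41 km/h = 11.39 m/s.
The train passenger is ahead, so the bat is moving toward it while the train passenger is moving away from the bat.
With source approaching and observer receding, f' = f · (v − v_o)/(v − v_s).
f' = 80.8 × (345 − 45)/(345 − 11.39) = 80.8 × 300/333.61 ≈ 72.7 kHz.

72.7 kHz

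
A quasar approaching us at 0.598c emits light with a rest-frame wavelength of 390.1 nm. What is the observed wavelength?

195.7 nm

Relativistic Doppler for wavelength: λ' = λ₀ · √((1 − β)/(1 + β)).
λ' = 390.1 × √(0.4020/1.5980) = 390.1 × 0.50156 ≈ 195.7 nm.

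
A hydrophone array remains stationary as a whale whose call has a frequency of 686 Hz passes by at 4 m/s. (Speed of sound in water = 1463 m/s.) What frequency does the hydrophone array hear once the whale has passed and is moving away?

Receding: f₂ = f · v/(v + v_s) = 686 × 1463/1467 ≈ 684 Hz.

684 Hz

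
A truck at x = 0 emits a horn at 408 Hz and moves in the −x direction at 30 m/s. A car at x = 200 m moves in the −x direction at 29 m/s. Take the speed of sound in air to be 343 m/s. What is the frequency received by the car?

The observer lies on the +x side, so the source is heading away from the observer and the observer is heading toward the source.
General Doppler shift: f' = f · (v + v_o)/(v + v_s).
f' = 408 × (343 + 29)/(343 + 30) = 408 × 372/373 ≈ 407 Hz.

407 Hz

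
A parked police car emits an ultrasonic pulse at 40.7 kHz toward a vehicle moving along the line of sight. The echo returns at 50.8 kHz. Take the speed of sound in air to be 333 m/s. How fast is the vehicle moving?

Double Doppler shift off a moving reflector: f₂ = f₀ · (v + u)/(v − u) (u > 0 toward emitter).
Rearranging, u = v · (f₂ − f₀)/(f₂ + f₀) = 333 × 10.1/91.5 ≈ 37 m/s.
So the vehicle is moving at 37 m/s toward the emitter.

37 m/s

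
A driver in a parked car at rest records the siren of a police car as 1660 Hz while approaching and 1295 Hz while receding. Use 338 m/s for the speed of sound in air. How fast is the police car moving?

f₁/f₂ = (v + v_s)/(v − v_s), so v_s = v · (f₁ − f₂)/(f₁ + f₂).
v_s = 338 × (1660 − 1295)/(1660 + 1295) = 338 × 365/2955 ≈ 42 m/s.

42 m/s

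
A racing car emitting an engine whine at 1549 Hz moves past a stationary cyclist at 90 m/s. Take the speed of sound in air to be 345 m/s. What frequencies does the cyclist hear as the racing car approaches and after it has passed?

Approaching: f₁ = f · v/(v − v_s) = 1549 × 345/255 ≈ 2096 Hz.
Receding: f₂ = f · v/(v + v_s) = 1549 × 345/435 ≈ 1229 Hz.

2096 Hz approaching; 1229 Hz receding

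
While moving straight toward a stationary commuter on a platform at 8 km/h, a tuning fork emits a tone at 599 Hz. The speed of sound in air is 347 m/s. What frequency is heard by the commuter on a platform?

603 Hz

8 km/h = 2.222 m/s.
Only the source moves, toward the listener, so f' = f · v/(v − v_s).
f' = 599 × 347/(347 − 2.222) = 599 × 347/344.8 ≈ 603 Hz.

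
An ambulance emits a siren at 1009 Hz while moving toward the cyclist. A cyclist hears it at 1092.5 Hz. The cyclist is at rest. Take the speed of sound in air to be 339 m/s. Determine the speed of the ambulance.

26 m/s

f' = f · v/(v − v_s) ⇒ v_s = v · |1 − f/f'|.
v_s = 339 × |1 − 1009/1092.5| = 339 × 0.07643 ≈ 26 m/s.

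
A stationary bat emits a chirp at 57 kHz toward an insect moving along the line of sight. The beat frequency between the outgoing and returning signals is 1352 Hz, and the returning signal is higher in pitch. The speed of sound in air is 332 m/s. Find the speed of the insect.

3.9 m/s

Double Doppler shift off a moving reflector: f₂ = f₀ · (v + u)/(v − u) (u > 0 toward emitter).
Returning signal is higher, so f₂ = f₀ + Δf = 57000 + 1352 = 58352 Hz.
Rearranging, u = v · (f₂ − f₀)/(f₂ + f₀) = 332 × 1352/115352 ≈ 3.9 m/s.
So the insect is moving at 3.9 m/s toward the emitter.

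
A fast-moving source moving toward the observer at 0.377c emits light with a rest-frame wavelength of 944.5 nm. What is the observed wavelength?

635.3 nm

Relativistic Doppler for wavelength: λ' = λ₀ · √((1 − β)/(1 + β)).
λ' = 944.5 × √(0.6230/1.3770) = 944.5 × 0.67263 ≈ 635.3 nm.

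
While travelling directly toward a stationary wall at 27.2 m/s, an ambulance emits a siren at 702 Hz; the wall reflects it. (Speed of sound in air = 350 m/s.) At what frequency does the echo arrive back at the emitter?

The wall receives the sound from a moving source: f₁ = f₀ · v/(v − v_e) = 702 × 350/322.8 ≈ 761 Hz.
On the return leg the ambulance is a moving observer: f₂ = f₁ · (v + v_e)/v = 761 × 377.2/350 ≈ 820 Hz.

820 Hz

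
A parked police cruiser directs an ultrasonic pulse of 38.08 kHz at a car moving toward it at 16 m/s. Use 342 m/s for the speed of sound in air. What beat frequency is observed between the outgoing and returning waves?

At the car (a moving observer), f₁ = f₀ · (v + u)/v = 38.08 × 358/342 ≈ 39.86 kHz.
On reflection it acts as a source moving toward the stationary detector: f₂ = f₁ · v/(v − u) = 39.86 × 342/326 ≈ 41.82 kHz.
Equivalently f₂ = f₀ · (v + u)/(v − u).
Beat frequency (with f₀ = 38080 Hz): |f₂ − f₀| = 2u·f₀/(v − u) = 2 × 16 × 38080/326 ≈ 3738 Hz.

3738 Hz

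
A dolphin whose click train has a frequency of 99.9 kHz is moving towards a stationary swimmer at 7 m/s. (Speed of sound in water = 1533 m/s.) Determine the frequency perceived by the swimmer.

Moving source, stationary observer: f' = f · v/(v − v_s) since the source is approaching.
f' = 99.9 × 1533/(1533 − 7) = 99.9 × 1533/1526 ≈ 100.4 kHz.

100.4 kHz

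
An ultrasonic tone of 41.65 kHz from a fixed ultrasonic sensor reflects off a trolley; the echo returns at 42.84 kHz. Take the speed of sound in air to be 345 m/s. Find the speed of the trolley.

Double Doppler shift off a moving reflector: f₂ = f₀ · (v + u)/(v − u) (u > 0 toward emitter).
Rearranging, u = v · (f₂ − f₀)/(f₂ + f₀) = 345 × 1.19/84.49 ≈ 4.9 m/s.
So the trolley is moving at 4.9 m/s toward the emitter.

4.9 m/s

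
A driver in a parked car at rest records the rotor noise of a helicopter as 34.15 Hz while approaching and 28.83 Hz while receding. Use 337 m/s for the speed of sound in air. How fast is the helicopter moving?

28 m/s

f₁/f₂ = (v + v_s)/(v − v_s), so v_s = v · (f₁ − f₂)/(f₁ + f₂).
v_s = 337 × (34.15 − 28.83)/(34.15 + 28.83) = 337 × 5.32/62.98 ≈ 28 m/s.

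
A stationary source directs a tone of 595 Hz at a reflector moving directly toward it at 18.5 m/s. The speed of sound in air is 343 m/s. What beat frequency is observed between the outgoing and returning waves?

At the reflector (a moving observer), f₁ = f₀ · (v + u)/v = 595 × 361.5/343 ≈ 627.1 Hz.
The reflection then acts as a moving source: f₂ = f₁ · v/(v − u) ≈ 662.8 Hz.
Beat frequency: |f₂ − f₀| = 2u·f₀/(v − u) = 2 × 18.5 × 595/324.5 ≈ 68 Hz.

68 Hz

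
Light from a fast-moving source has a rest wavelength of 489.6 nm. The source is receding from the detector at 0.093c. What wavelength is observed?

Relativistic Doppler for wavelength: λ' = λ₀ · √((1 + β)/(1 − β)).
λ' = 489.6 × √(1.0930/0.9070) = 489.6 × 1.09776 ≈ 537.5 nm.

537.5 nm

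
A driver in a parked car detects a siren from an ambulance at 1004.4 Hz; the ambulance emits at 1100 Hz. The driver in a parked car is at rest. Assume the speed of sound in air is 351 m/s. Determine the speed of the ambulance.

f' < f, so the ambulance is receding.
f' = f · v/(v + v_s) ⇒ v_s = v · |1 − f/f'|.
v_s = 351 × |1 − 1100/1004.4| = 351 × 0.09518 ≈ 33 m/s.

33 m/s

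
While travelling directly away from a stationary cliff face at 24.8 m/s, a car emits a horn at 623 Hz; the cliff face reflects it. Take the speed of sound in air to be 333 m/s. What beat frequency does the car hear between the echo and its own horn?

The cliff face receives the sound from a moving source: f₁ = f₀ · v/(v + v_e) = 623 × 333/357.8 ≈ 579.8 Hz.
On the return leg the car is a moving observer: f₂ = f₁ · (v − v_e)/v = 579.8 × 308.2/333 ≈ 536.6 Hz.
Equivalently f₂ = f₀ · (v − v_e)/(v + v_e).
Beat against the emitted tone: |f₂ − f₀| = 2v_e·f₀/(v + v_e) = 2 × 24.8 × 623/357.8 ≈ 86 Hz.

86 Hz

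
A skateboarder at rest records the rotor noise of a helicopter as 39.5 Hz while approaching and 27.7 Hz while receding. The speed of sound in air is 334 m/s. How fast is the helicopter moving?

f₁/f₂ = (v + v_s)/(v − v_s), so v_s = v · (f₁ − f₂)/(f₁ + f₂).
v_s = 334 × (39.5 − 27.7)/(39.5 + 27.7) = 334 × 11.8/67.2 ≈ 59 m/s.

59 m/s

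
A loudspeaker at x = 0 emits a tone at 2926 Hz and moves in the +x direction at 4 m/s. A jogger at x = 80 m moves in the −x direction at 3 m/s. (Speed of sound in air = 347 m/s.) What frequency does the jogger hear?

2986 Hz

The observer lies on the +x side, so the source is heading toward the observer and the observer is heading toward the source.
Both move, so f' = f · (v + v_o)/(v − v_s).
f' = 2926 × (347 + 3)/(347 − 4) = 2926 × 350/343 ≈ 2986 Hz.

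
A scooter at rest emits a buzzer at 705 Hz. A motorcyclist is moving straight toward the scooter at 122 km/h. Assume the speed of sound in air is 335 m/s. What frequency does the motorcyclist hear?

776 Hz

122 km/h = 33.89 m/s.
Only the observer moves, toward the source, so f' = f · (v + v_o)/v.
f' = 705 × (335 + 33.89)/335 = 705 × 368.89/335 ≈ 776 Hz.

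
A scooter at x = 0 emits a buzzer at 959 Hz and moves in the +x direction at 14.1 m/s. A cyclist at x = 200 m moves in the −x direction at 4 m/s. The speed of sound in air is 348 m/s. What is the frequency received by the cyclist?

The observer lies on the +x side, so the source is heading toward the observer and the observer is heading toward the source.
General Doppler shift: f' = f · (v + v_o)/(v − v_s).
f' = 959 × (348 + 4)/(348 − 14.1) = 959 × 352/333.9 ≈ 1011 Hz.

1011 Hz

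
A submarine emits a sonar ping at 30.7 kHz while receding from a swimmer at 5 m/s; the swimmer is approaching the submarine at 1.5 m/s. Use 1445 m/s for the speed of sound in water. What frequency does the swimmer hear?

30.6 kHz

Both move, so f' = f · (v + v_o)/(v + v_s).
f' = 30.7 × (1445 + 1.5)/(1445 + 5) = 30.7 × 1446.5/1450 ≈ 30.6 kHz.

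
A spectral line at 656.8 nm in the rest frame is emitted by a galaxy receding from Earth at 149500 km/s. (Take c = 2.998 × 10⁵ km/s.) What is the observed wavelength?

β = v/c = 149500/299800 = 0.4987.
Relativistic Doppler for wavelength: λ' = λ₀ · √((1 + β)/(1 − β)).
λ' = 656.8 × √(1.4987/0.5013) = 656.8 × 1.72898 ≈ 1135.6 nm.

1135.6 nm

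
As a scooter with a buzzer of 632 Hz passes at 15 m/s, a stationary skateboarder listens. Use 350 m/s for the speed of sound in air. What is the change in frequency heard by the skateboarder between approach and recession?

Approaching: f₁ = f · v/(v − v_s) = 632 × 350/335 ≈ 660.3 Hz.
Receding: f₂ = f · v/(v + v_s) = 632 × 350/365 ≈ 606.0 Hz.
Drop: f₁ − f₂ = 2f·v·v_s/(v² − v_s²) = 2 × 632 × 350 × 15/(350² − 15²) ≈ 54.3 Hz.

54.3 Hz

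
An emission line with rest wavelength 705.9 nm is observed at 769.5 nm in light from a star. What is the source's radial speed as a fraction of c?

λ'/λ₀ = 1.0901 > 1 (redshift), so the source is receding.
λ'/λ₀ = √((1 + β)/(1 − β)) for a receding source ⇒ β = (r² − 1)/(r² + 1) with r = λ'/λ₀.
β = (1.1883 − 1)/(1.1883 + 1) ≈ 0.086.

0.086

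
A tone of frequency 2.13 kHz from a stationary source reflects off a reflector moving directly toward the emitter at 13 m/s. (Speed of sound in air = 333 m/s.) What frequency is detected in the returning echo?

2.30 kHz

At the reflector (a moving observer), f₁ = f₀ · (v + u)/v = 2.13 × 346/333 ≈ 2.21 kHz.
The reflection then acts as a moving source: f₂ = f₁ · v/(v − u) ≈ 2.30 kHz.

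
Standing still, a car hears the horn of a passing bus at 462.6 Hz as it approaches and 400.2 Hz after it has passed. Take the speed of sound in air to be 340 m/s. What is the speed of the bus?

f₁/f₂ = (v + v_s)/(v − v_s), so v_s = v · (f₁ − f₂)/(f₁ + f₂).
v_s = 340 × (462.6 − 400.2)/(462.6 + 400.2) = 340 × 62.4/862.8 ≈ 24.6 m/s.

24.6 m/s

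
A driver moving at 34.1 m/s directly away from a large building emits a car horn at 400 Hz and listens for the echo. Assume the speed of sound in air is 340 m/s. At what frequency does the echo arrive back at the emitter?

327 Hz

The large building receives the sound from a moving source: f₁ = f₀ · v/(v + v_e) = 400 × 340/374.1 ≈ 364 Hz.
On the return leg the driver is a moving observer: f₂ = f₁ · (v − v_e)/v = 364 × 305.9/340 ≈ 327 Hz.
Equivalently f₂ = f₀ · (v − v_e)/(v + v_e).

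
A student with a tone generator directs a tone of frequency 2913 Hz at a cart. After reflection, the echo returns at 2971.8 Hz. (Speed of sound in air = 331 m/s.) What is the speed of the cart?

Double Doppler shift off a moving reflector: f₂ = f₀ · (v + u)/(v − u) (u > 0 toward emitter).
Rearranging, u = v · (f₂ − f₀)/(f₂ + f₀) = 331 × 58.8/5884.8 ≈ 3.3 m/s.
So the cart is moving at 3.3 m/s toward the emitter.

3.3 m/s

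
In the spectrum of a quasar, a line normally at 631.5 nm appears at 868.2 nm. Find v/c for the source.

0.308c

λ'/λ₀ = 1.3748 > 1 (redshift), so the source is receding.
λ'/λ₀ = √((1 + β)/(1 − β)) for a receding source ⇒ β = (r² − 1)/(r² + 1) with r = λ'/λ₀.
β = (1.8901 − 1)/(1.8901 + 1) ≈ 0.308.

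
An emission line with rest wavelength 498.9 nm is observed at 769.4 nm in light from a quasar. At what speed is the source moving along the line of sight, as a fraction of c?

0.408

λ'/λ₀ = 1.5422 > 1 (redshift), so the source is receding.
λ'/λ₀ = √((1 + β)/(1 − β)) for a receding source ⇒ β = (r² − 1)/(r² + 1) with r = λ'/λ₀.
β = (2.3784 − 1)/(2.3784 + 1) ≈ 0.408.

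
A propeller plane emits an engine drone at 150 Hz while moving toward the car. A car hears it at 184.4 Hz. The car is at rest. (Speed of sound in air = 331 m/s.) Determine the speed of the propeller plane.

62 m/s

f' = f · v/(v − v_s) ⇒ v_s = v · |1 − f/f'|.
v_s = 331 × |1 − 150/184.4| = 331 × 0.1866 ≈ 62 m/s.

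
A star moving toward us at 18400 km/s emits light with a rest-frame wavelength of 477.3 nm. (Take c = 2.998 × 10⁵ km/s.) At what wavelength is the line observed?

448.9 nm

β = v/c = 18400/299800 = 0.0614.
Relativistic Doppler for wavelength: λ' = λ₀ · √((1 − β)/(1 + β)).
λ' = 477.3 × √(0.9386/1.0614) = 477.3 × 0.94040 ≈ 448.9 nm.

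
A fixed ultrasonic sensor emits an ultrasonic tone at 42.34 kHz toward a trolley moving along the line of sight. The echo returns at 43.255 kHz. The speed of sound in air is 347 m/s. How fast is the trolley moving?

Double Doppler shift off a moving reflector: f₂ = f₀ · (v + u)/(v − u) (u > 0 toward emitter).
Rearranging, u = v · (f₂ − f₀)/(f₂ + f₀) = 347 × 0.915/85.595 ≈ 3.7 m/s.
So the trolley is moving at 3.7 m/s toward the emitter.

3.7 m/s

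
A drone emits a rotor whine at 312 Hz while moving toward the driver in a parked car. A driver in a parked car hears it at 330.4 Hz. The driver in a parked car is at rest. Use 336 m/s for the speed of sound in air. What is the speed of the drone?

18.7 m/s

f' = f · v/(v − v_s) ⇒ v_s = v · |1 − f/f'|.
v_s = 336 × |1 − 312/330.4| = 336 × 0.05569 ≈ 18.7 m/s.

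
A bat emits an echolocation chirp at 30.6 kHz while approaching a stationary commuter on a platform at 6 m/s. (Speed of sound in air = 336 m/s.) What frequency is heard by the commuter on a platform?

31.2 kHz

With the source moving toward a stationary observer, f' = f · v/(v − v_s).
f' = 30.6 × 336/(336 − 6) = 30.6 × 336/330 ≈ 31.2 kHz.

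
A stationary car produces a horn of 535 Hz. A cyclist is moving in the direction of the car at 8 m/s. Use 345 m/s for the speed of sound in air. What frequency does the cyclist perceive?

547 Hz

Only the observer moves, toward the source, so f' = f · (v + v_o)/v.
f' = 535 × (345 + 8)/345 = 535 × 353/345 ≈ 547 Hz.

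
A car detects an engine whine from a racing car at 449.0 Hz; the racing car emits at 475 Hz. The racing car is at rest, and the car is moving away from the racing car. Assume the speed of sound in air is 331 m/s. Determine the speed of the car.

18.1 m/s

f' = f · (v − v_o)/v ⇒ v_o = v · |f'/f − 1|.
v_o = 331 × |449.0/475 − 1| = 331 × 0.05474 ≈ 18.1 m/s.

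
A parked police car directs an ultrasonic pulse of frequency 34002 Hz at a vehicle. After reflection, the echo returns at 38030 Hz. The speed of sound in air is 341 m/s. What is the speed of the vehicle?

19.1 m/s

Double Doppler shift off a moving reflector: f₂ = f₀ · (v + u)/(v − u) (u > 0 toward emitter).
Rearranging, u = v · (f₂ − f₀)/(f₂ + f₀) = 341 × 4028/72032 ≈ 19.1 m/s.
So the vehicle is moving at 19.1 m/s toward the emitter.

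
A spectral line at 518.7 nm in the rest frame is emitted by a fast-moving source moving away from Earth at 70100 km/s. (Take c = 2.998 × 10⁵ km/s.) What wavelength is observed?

β = v/c = 70100/299800 = 0.2338.
Relativistic Doppler for wavelength: λ' = λ₀ · √((1 + β)/(1 − β)).
λ' = 518.7 × √(1.2338/0.7662) = 518.7 × 1.26900 ≈ 658.2 nm.

658.2 nm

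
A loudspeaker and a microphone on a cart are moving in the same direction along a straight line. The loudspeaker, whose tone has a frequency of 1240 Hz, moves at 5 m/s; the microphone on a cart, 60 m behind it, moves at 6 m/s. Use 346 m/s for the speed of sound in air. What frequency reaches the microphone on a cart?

1244 Hz

The microphone on a cart is behind, so the loudspeaker is moving away from it while the microphone on a cart is moving toward the loudspeaker.
General Doppler shift: f' = f · (v + v_o)/(v + v_s).
f' = 1240 × (346 + 6)/(346 + 5) = 1240 × 352/351 ≈ 1244 Hz.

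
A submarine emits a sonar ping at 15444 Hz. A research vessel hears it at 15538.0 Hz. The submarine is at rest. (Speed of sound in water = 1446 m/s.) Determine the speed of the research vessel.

f' > f, so the research vessel is approaching.
f' = f · (v + v_o)/v ⇒ v_o = v · |f'/f − 1|.
v_o = 1446 × |15538.0/15444 − 1| = 1446 × 0.006087 ≈ 8.8 m/s.

8.8 m/s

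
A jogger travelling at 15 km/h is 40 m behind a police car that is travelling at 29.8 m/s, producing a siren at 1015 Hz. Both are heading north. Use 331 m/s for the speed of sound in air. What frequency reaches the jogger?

15 km/h = 4.167 m/s.
The jogger is behind, so the police car is moving away from it while the jogger is moving toward the police car.
Both move, so f' = f · (v + v_o)/(v + v_s).
f' = 1015 × (331 + 4.167)/(331 + 29.8) = 1015 × 335.17/360.8 ≈ 943 Hz.

943 Hz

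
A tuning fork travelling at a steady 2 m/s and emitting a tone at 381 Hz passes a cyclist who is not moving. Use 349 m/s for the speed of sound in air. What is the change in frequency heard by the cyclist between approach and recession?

4.37 Hz

Approaching: f₁ = f · v/(v − v_s) = 381 × 349/347 ≈ 383.20 Hz.
Receding: f₂ = f · v/(v + v_s) = 381 × 349/351 ≈ 378.83 Hz.
Drop: f₁ − f₂ = 2f·v·v_s/(v² − v_s²) = 2 × 381 × 349 × 2/(349² − 2²) ≈ 4.37 Hz.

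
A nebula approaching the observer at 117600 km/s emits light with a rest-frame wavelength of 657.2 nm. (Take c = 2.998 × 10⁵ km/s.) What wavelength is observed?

β = v/c = 117600/299800 = 0.3923.
Relativistic Doppler for wavelength: λ' = λ₀ · √((1 − β)/(1 + β)).
λ' = 657.2 × √(0.6077/1.3923) = 657.2 × 0.66069 ≈ 434.2 nm.

434.2 nm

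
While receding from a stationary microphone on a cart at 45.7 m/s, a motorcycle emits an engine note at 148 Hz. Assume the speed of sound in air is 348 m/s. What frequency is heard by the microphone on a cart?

131 Hz

Only the source moves, away from the listener, so f' = f · v/(v + v_s).
f' = 148 × 348/(348 + 45.7) = 148 × 348/393.7 ≈ 131 Hz.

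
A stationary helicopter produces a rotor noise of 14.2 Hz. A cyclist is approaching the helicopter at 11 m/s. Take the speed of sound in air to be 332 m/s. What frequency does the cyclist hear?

Moving observer, stationary source: f' = f · (v + v_o)/v.
f' = 14.2 × (332 + 11)/332 = 14.2 × 343/332 ≈ 14.7 Hz.

14.7 Hz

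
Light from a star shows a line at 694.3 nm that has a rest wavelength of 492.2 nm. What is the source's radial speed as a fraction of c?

0.331c

λ'/λ₀ = 1.4106 > 1 (redshift), so the source is receding.
λ'/λ₀ = √((1 + β)/(1 − β)) for a receding source ⇒ β = (r² − 1)/(r² + 1) with r = λ'/λ₀.
β = (1.9898 − 1)/(1.9898 + 1) ≈ 0.331.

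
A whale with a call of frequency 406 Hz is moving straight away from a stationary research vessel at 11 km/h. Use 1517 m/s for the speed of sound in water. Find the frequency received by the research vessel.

11 km/h = 3.056 m/s.
With the source moving away from a stationary observer, f' = f · v/(v + v_s).
f' = 406 × 1517/(1517 + 3.056) = 406 × 1517/1520 ≈ 405 Hz.

405 Hz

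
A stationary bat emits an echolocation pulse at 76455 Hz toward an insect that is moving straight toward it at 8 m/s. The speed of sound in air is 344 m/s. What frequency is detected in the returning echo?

80096 Hz

At the insect (a moving observer), f₁ = f₀ · (v + u)/v = 76455 × 352/344 ≈ 78233 Hz.
The reflection then acts as a moving source: f₂ = f₁ · v/(v − u) ≈ 80096 Hz.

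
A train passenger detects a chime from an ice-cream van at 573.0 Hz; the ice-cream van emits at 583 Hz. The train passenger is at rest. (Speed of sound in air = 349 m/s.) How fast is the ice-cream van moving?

6.1 m/s

f' < f, so the ice-cream van is receding.
f' = f · v/(v + v_s) ⇒ v_s = v · |1 − f/f'|.
v_s = 349 × |1 − 583/573.0| = 349 × 0.01745 ≈ 6.1 m/s.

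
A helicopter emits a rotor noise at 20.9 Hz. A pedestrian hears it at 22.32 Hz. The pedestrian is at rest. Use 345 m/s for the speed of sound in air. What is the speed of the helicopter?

21.9 m/s

f' > f, so the helicopter is approaching.
f' = f · v/(v − v_s) ⇒ v_s = v · |1 − f/f'|.
v_s = 345 × |1 − 20.9/22.32| = 345 × 0.06362 ≈ 21.9 m/s.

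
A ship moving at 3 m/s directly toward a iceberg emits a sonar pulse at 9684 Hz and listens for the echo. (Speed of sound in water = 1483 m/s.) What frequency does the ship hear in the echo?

9723 Hz

The iceberg receives the sound from a moving source: f₁ = f₀ · v/(v − v_e) = 9684 × 1483/1480 ≈ 9704 Hz.
On the return leg the ship is a moving observer: f₂ = f₁ · (v + v_e)/v = 9704 × 1486/1483 ≈ 9723 Hz.
Equivalently f₂ = f₀ · (v + v_e)/(v − v_e).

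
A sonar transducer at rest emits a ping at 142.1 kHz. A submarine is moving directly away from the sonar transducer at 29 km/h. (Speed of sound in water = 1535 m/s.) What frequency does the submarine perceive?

29 km/h = 8.056 m/s.
Moving observer, stationary source: f' = f · (v − v_o)/v.
f' = 142.1 × (1535 − 8.056)/1535 = 142.1 × 1526.9/1535 ≈ 141.4 kHz.

141.4 kHz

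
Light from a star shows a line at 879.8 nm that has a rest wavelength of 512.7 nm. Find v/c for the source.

0.493c

λ'/λ₀ = 1.7160 > 1 (redshift), so the source is receding.
λ'/λ₀ = √((1 + β)/(1 − β)) for a receding source ⇒ β = (r² − 1)/(r² + 1) with r = λ'/λ₀.
β = (2.9447 − 1)/(2.9447 + 1) ≈ 0.493.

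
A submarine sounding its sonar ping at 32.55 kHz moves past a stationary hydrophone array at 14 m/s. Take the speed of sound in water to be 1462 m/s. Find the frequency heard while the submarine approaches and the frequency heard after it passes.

32.9 kHz approaching; 32.2 kHz receding

Approaching: f₁ = f · v/(v − v_s) = 32.55 × 1462/1448 ≈ 32.9 kHz.
Receding: f₂ = f · v/(v + v_s) = 32.55 × 1462/1476 ≈ 32.2 kHz.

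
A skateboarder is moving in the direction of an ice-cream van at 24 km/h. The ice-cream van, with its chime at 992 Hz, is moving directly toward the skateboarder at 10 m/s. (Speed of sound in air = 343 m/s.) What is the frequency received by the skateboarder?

1042 Hz

24 km/h = 6.667 m/s.
Both move, so f' = f · (v + v_o)/(v − v_s).
f' = 992 × (343 + 6.667)/(343 − 10) = 992 × 349.67/333 ≈ 1042 Hz.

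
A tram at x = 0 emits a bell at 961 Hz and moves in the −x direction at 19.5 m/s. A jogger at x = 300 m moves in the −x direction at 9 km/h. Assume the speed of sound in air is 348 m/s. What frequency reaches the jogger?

9 km/h = 2.5 m/s.
The observer lies on the +x side, so the source is heading away from the observer and the observer is heading toward the source.
With source receding and observer approaching, f' = f · (v + v_o)/(v + v_s).
f' = 961 × (348 + 2.5)/(348 + 19.5) = 961 × 350.5/367.5 ≈ 917 Hz.

917 Hz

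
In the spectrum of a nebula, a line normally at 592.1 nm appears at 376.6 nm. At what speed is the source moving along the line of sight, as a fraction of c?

λ'/λ₀ = 0.6360 < 1 (blueshift), so the source is approaching.
λ'/λ₀ = √((1 − β)/(1 + β)) for an approaching source ⇒ β = (1 − r²)/(1 + r²) with r = λ'/λ₀.
β = (1 − 0.4045)/(1 + 0.4045) ≈ 0.424.

0.424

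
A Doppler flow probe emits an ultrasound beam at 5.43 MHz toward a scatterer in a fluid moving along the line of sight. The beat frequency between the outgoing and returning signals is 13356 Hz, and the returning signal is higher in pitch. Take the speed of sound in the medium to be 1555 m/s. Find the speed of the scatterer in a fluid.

Double Doppler shift off a moving reflector: f₂ = f₀ · (v + u)/(v − u) (u > 0 toward emitter).
Returning signal is higher, so f₂ = f₀ + Δf = 5430000 + 13356 = 5443356 Hz.
Rearranging, u = v · (f₂ − f₀)/(f₂ + f₀) = 1555 × 13356/10873356 ≈ 1.91 m/s.
So the scatterer in a fluid is moving at 1.91 m/s toward the emitter.

1.91 m/s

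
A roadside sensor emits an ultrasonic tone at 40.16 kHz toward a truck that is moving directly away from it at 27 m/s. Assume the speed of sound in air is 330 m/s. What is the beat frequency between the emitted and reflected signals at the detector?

6075 Hz

At the truck (a moving observer), f₁ = f₀ · (v − u)/v = 40.16 × 303/330 ≈ 36.87 kHz.
The reflection then acts as a moving source: f₂ = f₁ · v/(v + u) ≈ 34.09 kHz.
Equivalently f₂ = f₀ · (v − u)/(v + u).
Beat frequency (with f₀ = 40160 Hz): |f₂ − f₀| = 2u·f₀/(v + u) = 2 × 27 × 40160/357 ≈ 6075 Hz.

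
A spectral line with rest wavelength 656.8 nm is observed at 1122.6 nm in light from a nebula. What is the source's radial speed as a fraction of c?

0.490c

λ'/λ₀ = 1.7092 > 1 (redshift), so the source is receding.
λ'/λ₀ = √((1 + β)/(1 − β)) for a receding source ⇒ β = (r² − 1)/(r² + 1) with r = λ'/λ₀.
β = (2.9214 − 1)/(2.9214 + 1) ≈ 0.490.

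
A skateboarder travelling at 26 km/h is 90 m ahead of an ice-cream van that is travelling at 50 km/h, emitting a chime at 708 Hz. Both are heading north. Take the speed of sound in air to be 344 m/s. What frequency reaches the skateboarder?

50 km/h = 13.89 m/s; 26 km/h = 7.222 m/s.
The skateboarder is ahead, so the ice-cream van is moving toward it while the skateboarder is moving away from the ice-cream van.
With source approaching and observer receding, f' = f · (v − v_o)/(v − v_s).
f' = 708 × (344 − 7.222)/(344 − 13.89) = 708 × 336.78/330.11 ≈ 722 Hz.

722 Hz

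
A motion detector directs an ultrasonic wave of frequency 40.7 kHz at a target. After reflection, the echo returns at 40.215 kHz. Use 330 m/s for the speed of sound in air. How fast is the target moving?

Double Doppler shift off a moving reflector: f₂ = f₀ · (v + u)/(v − u) (u > 0 toward emitter).
Rearranging, u = v · (f₂ − f₀)/(f₂ + f₀) = 330 × -0.485/80.915 ≈ -1.98 m/s.
So the target is moving at 1.98 m/s away from the emitter.

1.98 m/s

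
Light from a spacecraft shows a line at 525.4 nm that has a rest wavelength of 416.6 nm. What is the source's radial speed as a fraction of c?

0.228

λ'/λ₀ = 1.2612 > 1 (redshift), so the source is receding.
λ'/λ₀ = √((1 + β)/(1 − β)) for a receding source ⇒ β = (r² − 1)/(r² + 1) with r = λ'/λ₀.
β = (1.5905 − 1)/(1.5905 + 1) ≈ 0.228.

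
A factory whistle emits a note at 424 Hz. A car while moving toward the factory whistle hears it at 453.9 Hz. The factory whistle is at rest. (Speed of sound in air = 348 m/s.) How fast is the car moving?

24.5 m/s

f' = f · (v + v_o)/v ⇒ v_o = v · |f'/f − 1|.
v_o = 348 × |453.9/424 − 1| = 348 × 0.07052 ≈ 24.5 m/s.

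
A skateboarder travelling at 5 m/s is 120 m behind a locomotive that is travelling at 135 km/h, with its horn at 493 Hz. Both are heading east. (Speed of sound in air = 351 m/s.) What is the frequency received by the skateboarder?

452 Hz

135 km/h = 37.5 m/s.
The skateboarder is behind, so the locomotive is moving away from it while the skateboarder is moving toward the locomotive.
With source receding and observer approaching, f' = f · (v + v_o)/(v + v_s).
f' = 493 × (351 + 5)/(351 + 37.5) = 493 × 356/388.5 ≈ 452 Hz.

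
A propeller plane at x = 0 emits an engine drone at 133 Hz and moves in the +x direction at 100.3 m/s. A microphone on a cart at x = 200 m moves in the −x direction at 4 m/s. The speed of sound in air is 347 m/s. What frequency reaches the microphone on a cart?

The observer lies on the +x side, so the source is heading toward the observer and the observer is heading toward the source.
Both move, so f' = f · (v + v_o)/(v − v_s).
f' = 133 × (347 + 4)/(347 − 100.3) = 133 × 351/246.7 ≈ 189 Hz.

189 Hz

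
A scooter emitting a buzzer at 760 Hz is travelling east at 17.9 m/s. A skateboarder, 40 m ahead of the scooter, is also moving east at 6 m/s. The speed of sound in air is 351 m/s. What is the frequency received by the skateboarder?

787 Hz

The skateboarder is ahead, so the scooter is moving toward it while the skateboarder is moving away from the scooter.
General Doppler shift: f' = f · (v − v_o)/(v − v_s).
f' = 760 × (351 − 6)/(351 − 17.9) = 760 × 345/333.1 ≈ 787 Hz.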